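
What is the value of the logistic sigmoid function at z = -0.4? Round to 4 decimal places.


First, exp(0.4000) = 1.4918.
Then sigma(z) = 1/(1 + 1.4918) = 0.4013.

0.4013


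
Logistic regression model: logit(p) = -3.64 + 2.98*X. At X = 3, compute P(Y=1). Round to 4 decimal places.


Linear predictor: z = -3.64 + 2.98 * 3 = 5.3000.
P = 1/(1 + exp(-5.3000)) = 1/(1 + 0.0050) = 0.9950.

0.9950


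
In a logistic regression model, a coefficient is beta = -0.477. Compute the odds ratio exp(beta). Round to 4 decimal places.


The odds ratio is computed as:
OR = e^(-0.477) = 0.6206.

0.6206


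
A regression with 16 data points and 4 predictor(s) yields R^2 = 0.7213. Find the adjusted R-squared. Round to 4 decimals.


Adjusted R^2 = 1 - (1 - R^2) * (n-1)/(n-p-1).
(1 - R^2) = 0.2787.
(n-1)/(n-p-1) = 15/11.
(1 - R^2) * (n-1) = 0.2787 * 15 = 4.1805.
Divide by (n-p-1): 4.1805 / 11 = 0.3800.
Adj R^2 = 1 - 0.3800 = 0.6200.

0.6200


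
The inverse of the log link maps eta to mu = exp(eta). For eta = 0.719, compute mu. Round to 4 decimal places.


The inverse log link gives:
mu = exp(0.719) = 2.0524.

2.0524


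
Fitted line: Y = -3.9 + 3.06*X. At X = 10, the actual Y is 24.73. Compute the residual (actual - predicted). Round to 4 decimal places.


Compute yhat = -3.9 + (3.06)(10) = 26.7000.
Residual = actual - predicted = 24.73 - 26.7000 = -1.9700.

-1.9700


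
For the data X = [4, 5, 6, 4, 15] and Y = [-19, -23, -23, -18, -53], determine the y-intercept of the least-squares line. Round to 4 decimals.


First find the slope: b1 = -3.1244.
Means: xbar = 6.8000, ybar = -27.2000.
b0 = ybar - b1 * xbar = -27.2000 - -3.1244 * 6.8000 = -5.9539.

-5.9539


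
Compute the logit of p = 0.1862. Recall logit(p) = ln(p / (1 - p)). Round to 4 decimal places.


1 - p = 0.8138.
p/(1-p) = 0.2288.
logit = ln(0.2288) = -1.4749.

-1.4749


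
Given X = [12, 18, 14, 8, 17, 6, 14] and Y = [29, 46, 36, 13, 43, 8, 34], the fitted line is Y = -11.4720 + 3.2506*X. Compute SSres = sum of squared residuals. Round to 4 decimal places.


Compute predicted values, then residuals = yi - yhat_i.
Residuals: [1.4648, -1.0388, 1.9636, -1.5328, -0.7882, -0.0316, -0.0364].
SSres = sum(residual^2) = 10.0535.

10.0535


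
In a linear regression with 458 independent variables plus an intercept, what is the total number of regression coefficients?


Total coefficients = number of predictors + 1 (for the intercept).
= 458 + 1 = 459.

459


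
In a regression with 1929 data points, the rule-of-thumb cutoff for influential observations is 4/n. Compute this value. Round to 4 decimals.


Cook's distance cutoff = 4/n = 4/1929.
= 0.0021.

0.0021


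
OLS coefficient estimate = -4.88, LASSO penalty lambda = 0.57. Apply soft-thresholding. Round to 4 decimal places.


Check: |-4.88| = 4.88 vs lambda = 0.57.
Since |beta| > lambda, coefficient = sign(beta)*(|beta| - lambda) = -4.3100.
Soft-thresholded coefficient = -4.3100.

-4.3100


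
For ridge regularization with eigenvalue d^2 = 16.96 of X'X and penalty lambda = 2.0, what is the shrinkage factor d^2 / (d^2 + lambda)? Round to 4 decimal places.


d^2 + lambda = 16.96 + 2.0 = 18.9600.
Shrinkage factor = 16.96/18.9600 = 0.8945.

0.8945


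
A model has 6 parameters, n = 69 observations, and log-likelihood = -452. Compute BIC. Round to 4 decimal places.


Compute k*ln(n) = 6*ln(69) = 6*4.234107 = 25.404642.
Then -2*loglik = 904.
BIC = 25.404642 + 904 = 929.404642, which rounds to 929.4046.

929.4046


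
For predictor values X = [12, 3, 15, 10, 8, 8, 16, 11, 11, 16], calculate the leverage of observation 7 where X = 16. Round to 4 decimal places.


Mean of X: xbar = 11.0000.
SXX = 150.0000.
For X = 16: h = 1/10 + (16 - 11.0000)^2/150.0000 = 0.2667.

0.2667


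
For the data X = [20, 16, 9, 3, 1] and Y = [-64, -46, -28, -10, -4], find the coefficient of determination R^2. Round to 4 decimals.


After computing the OLS fit (b0=-0.5592, b1=-3.0450):
SSres = 17.4603, SStot = 2491.2000.
R^2 = 1 - 17.4603/2491.2000 = 0.9930.

0.9930


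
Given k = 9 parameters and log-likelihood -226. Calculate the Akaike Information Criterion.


AIC = 2k - 2*loglik = 2(9) - 2(-226).
= 18 + 452 = 470.

470


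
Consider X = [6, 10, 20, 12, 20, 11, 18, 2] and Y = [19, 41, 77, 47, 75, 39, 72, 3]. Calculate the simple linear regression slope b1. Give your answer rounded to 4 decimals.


First compute the means: xbar = 12.3750, ybar = 46.6250.
Then S_xx = sum((xi - xbar)^2) = 303.8750.
S_xy = sum((xi - xbar)(yi - ybar)) = 1243.1250.
b1 = S_xy / S_xx = 1243.1250 / 303.8750 = 4.0909.

4.0909


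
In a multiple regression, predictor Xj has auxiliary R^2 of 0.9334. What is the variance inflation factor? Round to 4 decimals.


VIF = 1 / (1 - 0.9334).
= 1 / 0.0666 = 15.0150.

15.0150


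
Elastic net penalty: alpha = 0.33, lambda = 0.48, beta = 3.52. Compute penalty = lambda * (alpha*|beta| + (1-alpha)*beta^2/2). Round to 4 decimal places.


L1 component = 0.33 * |3.52| = 1.1616.
L2 component = 0.67 * 3.52^2 / 2 = 4.1508.
Penalty = 0.48 * (1.1616 + 4.1508) = 0.48 * 5.3124 = 2.5499.

2.5499


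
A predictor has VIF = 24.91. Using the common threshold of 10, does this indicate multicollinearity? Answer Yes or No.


Compare VIF = 24.91 to the threshold of 10.
24.91 >= 10, so the answer is Yes.

Yes


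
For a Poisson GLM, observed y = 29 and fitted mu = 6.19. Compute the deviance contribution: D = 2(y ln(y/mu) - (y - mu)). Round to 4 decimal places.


Compute y*ln(y/mu) = 29*ln(29/6.19) = 29*1.544361 = 44.786469.
y - mu = 22.81.
D = 2*(44.786469 - (22.81)) = 43.952938, which rounds to 43.9529.

43.9529


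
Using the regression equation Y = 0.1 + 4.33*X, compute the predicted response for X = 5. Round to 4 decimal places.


Plug X = 5 into Y = 0.1 + 4.33*X:
Y = 0.1 + 21.6500 = 21.7500.

21.7500


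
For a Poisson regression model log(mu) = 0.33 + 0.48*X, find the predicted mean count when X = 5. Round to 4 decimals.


Linear predictor: eta = 0.33 + (0.48)(5) = 2.7300.
Expected count: mu = exp(2.7300) = 15.3329.

15.3329


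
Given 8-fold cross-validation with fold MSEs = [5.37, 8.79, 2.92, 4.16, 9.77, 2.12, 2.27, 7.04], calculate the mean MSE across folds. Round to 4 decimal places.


Add all fold MSEs: 42.4400.
Divide by k = 8: 42.4400/8 = 5.3050.

5.3050


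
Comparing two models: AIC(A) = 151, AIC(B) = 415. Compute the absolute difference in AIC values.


Absolute difference = |151 - 415| = 264.
The model with lower AIC (A) is preferred.

264


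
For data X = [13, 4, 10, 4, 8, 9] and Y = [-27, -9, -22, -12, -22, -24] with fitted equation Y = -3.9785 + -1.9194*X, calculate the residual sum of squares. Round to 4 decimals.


Compute predicted values, then residuals = yi - yhat_i.
Residuals: [1.9307, 2.6561, 1.1725, -0.3439, -2.6663, -2.7469].
SSres = sum(residual^2) = 26.9301.

26.9301


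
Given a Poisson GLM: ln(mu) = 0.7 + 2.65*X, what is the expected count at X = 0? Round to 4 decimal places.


eta = 0.7 + 2.65 * 0 = 0.7000.
mu = exp(0.7000) = 2.0138.

2.0138


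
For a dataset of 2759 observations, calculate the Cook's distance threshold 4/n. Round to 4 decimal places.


The threshold is 4/n.
4/2759 = 0.0014.

0.0014


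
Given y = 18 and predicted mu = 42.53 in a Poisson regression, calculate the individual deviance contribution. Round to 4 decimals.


y/mu = 18/42.53 = 0.423231 (approx.), and ln(18/42.53) = -0.859838.
y * ln(y/mu) = 18 * -0.859838 = -15.477084.
y - mu = -24.53.
D = 2 * (-15.477084 - -24.53) = 18.105832, which rounds to 18.1058.

18.1058


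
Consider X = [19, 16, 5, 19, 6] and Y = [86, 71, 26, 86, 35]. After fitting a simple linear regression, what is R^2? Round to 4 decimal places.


Fit the OLS line: b0 = 7.7278, b1 = 4.0825.
SSres = 17.4804.
SStot = 3250.8000.
R^2 = 1 - 17.4804/3250.8000 = 0.9946.

0.9946


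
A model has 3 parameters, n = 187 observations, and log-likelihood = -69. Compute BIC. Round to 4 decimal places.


k * ln(n) = 3 * ln(187) = 3 * 5.231109 = 15.693327.
-2 * loglik = -2 * (-69) = 138.
BIC = 15.693327 + 138 = 153.693327, which rounds to 153.6933.

153.6933


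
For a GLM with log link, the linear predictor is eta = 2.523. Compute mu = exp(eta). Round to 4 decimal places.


mu = exp(eta) = exp(2.523).
= 12.4659.

12.4659


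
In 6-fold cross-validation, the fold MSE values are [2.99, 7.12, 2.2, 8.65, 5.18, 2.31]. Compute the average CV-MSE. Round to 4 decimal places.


Sum of fold MSEs = 28.4500.
Average = 28.4500 / 6 = 4.7417.

4.7417


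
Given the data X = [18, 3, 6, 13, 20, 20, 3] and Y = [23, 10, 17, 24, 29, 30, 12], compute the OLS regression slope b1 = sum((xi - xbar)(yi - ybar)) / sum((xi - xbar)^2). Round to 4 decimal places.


Calculate xbar = 11.8571, ybar = 20.7143.
S_xx = 362.8571, S_xy = 354.7143.
Using b1 = S_xy / S_xx = 354.7143 / 362.8571, we get b1 = 0.9776.

0.9776


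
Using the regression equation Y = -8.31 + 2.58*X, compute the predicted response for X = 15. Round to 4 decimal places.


Plug X = 15 into Y = -8.31 + 2.58*X:
Y = -8.31 + 38.7000 = 30.3900.

30.3900


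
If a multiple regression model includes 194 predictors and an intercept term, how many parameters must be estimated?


Total coefficients = number of predictors + 1 (for the intercept).
= 194 + 1 = 195.

195


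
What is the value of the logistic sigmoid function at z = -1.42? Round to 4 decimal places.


Compute exp(1.4200) = 4.1371.
Sigmoid = 1 / (1 + 4.1371) = 1 / 5.1371 = 0.1947.

0.1947


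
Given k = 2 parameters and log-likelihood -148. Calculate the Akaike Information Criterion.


Compute:
2k = 2*2 = 4.
-2*loglik = -2*(-148) = 296.
AIC = 4 + 296 = 300.

300


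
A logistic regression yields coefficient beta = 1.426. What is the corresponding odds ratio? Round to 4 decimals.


exp(1.426) = 4.1620.
So the odds ratio is 4.1620.

4.1620


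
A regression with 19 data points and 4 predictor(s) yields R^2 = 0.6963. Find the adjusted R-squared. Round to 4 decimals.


Adjusted R^2 = 1 - (1 - R^2) * (n-1)/(n-p-1).
(1 - R^2) = 0.3037.
(n-1)/(n-p-1) = 18/14.
(1 - R^2) * (n-1) = 0.3037 * 18 = 5.4666.
Divide by (n-p-1): 5.4666 / 14 = 0.3905.
Adj R^2 = 1 - 0.3905 = 0.6095.

0.6095


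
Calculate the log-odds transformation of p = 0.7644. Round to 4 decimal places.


The odds are p/(1-p) = 0.7644 / 0.2356 = 3.2445.
logit(p) = ln(3.2445) = 1.1770.

1.1770


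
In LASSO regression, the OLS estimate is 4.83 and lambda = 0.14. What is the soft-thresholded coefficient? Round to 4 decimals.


Absolute value: |4.83| = 4.83.
Compare to lambda = 0.14.
Since |beta| > lambda, coefficient = sign(beta)*(|beta| - lambda) = 4.6900.

4.6900


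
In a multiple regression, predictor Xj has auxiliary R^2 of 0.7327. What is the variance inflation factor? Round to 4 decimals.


Denominator: 1 - 0.7327 = 0.2673.
VIF = 1 / 0.2673 = 3.7411.

3.7411


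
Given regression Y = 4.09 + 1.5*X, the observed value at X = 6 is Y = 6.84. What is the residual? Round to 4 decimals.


Fitted value at X = 6 is yhat = 4.09 + 1.5*6 = 13.0900.
Residual = 6.84 - 13.0900 = -6.2500.

-6.2500


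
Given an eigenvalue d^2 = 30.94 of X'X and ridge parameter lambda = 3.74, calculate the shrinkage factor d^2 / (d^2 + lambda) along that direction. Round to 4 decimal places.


d^2 + lambda = 30.94 + 3.74 = 34.6800.
Shrinkage factor = 30.94/34.6800 = 0.8922.

0.8922


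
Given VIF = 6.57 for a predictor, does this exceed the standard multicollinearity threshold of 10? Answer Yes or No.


The threshold is 10.
VIF = 6.57 is < 10.
Multicollinearity indication: No.

No


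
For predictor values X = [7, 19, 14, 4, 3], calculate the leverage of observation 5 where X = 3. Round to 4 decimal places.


Mean of X: xbar = 9.4000.
SXX = 189.2000.
For X = 3: h = 1/5 + (3 - 9.4000)^2/189.2000 = 0.4165.

0.4165


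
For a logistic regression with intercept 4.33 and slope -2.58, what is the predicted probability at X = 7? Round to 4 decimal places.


Compute z = 4.33 + (-2.58)(7) = -13.7300.
exp(-z) = 918043.4503.
P = 1/(1 + 918043.4503) = 0.0000.

0.0000


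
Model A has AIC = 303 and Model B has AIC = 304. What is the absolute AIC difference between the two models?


|AIC_A - AIC_B| = |303 - 304| = 1.
Model A is preferred (lower AIC).

1


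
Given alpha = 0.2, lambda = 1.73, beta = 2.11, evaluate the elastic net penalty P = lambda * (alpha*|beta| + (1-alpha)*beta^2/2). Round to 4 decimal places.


Compute:
L1 = 0.2 * 2.11 = 0.4220.
L2 = 0.8 * 2.11^2 / 2 = 1.7808.
Penalty = 1.73 * (0.4220 + 1.7808) = 3.8109.

3.8109


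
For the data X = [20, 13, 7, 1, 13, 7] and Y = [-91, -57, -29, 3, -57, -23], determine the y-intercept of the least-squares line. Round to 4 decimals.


The slope is b1 = -4.9839.
Sample means are xbar = 10.1667 and ybar = -42.3333.
Intercept: b0 = -42.3333 - (-4.9839)(10.1667) = 8.3359.

8.3359


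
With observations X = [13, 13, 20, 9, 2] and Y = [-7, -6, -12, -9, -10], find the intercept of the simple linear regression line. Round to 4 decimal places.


Compute b1 = -0.0485 from the OLS formula.
With xbar = 11.4000 and ybar = -8.8000, the intercept is:
b0 = -8.8000 - -0.0485 * 11.4000 = -8.2471.

-8.2471


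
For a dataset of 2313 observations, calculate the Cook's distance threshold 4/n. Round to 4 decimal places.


Using the rule of thumb:
Threshold = 4 / 2313 = 0.0017.

0.0017


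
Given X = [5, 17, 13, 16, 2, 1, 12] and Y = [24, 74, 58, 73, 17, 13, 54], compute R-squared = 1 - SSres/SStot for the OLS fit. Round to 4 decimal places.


Fit the OLS line: b0 = 7.6742, b1 = 3.9285.
SSres = 22.6414.
SStot = 4123.4286.
R^2 = 1 - 22.6414/4123.4286 = 0.9945.

0.9945


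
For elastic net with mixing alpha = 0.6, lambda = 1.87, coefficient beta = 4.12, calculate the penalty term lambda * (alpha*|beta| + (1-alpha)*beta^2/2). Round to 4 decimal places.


alpha * |beta| = 0.6 * 4.12 = 2.4720.
(1-alpha) * beta^2/2 = 0.4 * 16.9744/2 = 3.3949.
Total = 1.87 * (2.4720 + 3.3949) = 10.9711.

10.9711


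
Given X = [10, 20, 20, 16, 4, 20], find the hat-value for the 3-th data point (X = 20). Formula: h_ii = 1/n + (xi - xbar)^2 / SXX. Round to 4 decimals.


Mean of X: xbar = 15.0000.
SXX = 222.0000.
For X = 20: h = 1/6 + (20 - 15.0000)^2/222.0000 = 0.2793.

0.2793


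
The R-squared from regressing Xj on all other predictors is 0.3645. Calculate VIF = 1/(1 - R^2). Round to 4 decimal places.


VIF = 1 / (1 - 0.3645).
= 1 / 0.6355 = 1.5736.

1.5736


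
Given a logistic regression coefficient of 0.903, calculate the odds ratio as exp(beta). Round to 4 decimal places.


The odds ratio is computed as:
OR = e^(0.903) = 2.4670.

2.4670


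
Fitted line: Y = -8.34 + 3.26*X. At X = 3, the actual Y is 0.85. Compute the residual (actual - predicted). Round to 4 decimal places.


Compute yhat = -8.34 + (3.26)(3) = 1.4400.
Residual = actual - predicted = 0.85 - 1.4400 = -0.5900.

-0.5900


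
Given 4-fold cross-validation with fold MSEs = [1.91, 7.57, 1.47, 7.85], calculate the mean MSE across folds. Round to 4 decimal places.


Total MSE across folds = 18.8000.
CV-MSE = 18.8000/4 = 4.7000.

4.7000


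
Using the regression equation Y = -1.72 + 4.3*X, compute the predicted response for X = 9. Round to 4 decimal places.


Plug X = 9 into Y = -1.72 + 4.3*X:
Y = -1.72 + 38.7000 = 36.9800.

36.9800


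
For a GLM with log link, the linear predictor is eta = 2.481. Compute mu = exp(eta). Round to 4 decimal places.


Apply the inverse link:
mu = e^2.481 = 11.9532.

11.9532


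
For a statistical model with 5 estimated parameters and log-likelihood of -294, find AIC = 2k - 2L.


Compute:
2k = 2*5 = 10.
-2*loglik = -2*(-294) = 588.
AIC = 10 + 588 = 598.

598


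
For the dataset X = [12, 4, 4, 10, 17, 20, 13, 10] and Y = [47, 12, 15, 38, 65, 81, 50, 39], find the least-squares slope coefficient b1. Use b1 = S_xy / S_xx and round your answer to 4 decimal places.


Calculate xbar = 11.2500, ybar = 43.3750.
S_xx = 221.5000, S_xy = 913.2500.
Using b1 = S_xy / S_xx = 913.2500 / 221.5000, we get b1 = 4.1230.

4.1230


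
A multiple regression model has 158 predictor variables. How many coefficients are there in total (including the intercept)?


Total coefficients = number of predictors + 1 (for the intercept).
= 158 + 1 = 159.

159


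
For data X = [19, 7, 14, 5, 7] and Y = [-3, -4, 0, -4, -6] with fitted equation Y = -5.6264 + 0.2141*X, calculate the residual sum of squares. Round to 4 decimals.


For each point, residual = actual - predicted.
Residuals: [-1.4415, 0.1277, 2.6290, 0.5559, -1.8723].
Sum of squared residuals = 12.8204.

12.8204


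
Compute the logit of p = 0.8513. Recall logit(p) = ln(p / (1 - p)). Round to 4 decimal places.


Compute the odds: 0.8513/0.1487 = 5.7249.
Take the natural log: ln(5.7249) = 1.7448.

1.7448


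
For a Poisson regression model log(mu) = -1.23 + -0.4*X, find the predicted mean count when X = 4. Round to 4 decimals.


Compute eta = -1.23 + -0.4 * 4 = -2.8300.
Apply inverse link: mu = e^-2.8300 = 0.0590.

0.0590


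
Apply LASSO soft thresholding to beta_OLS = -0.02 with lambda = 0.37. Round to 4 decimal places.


Check: |-0.02| = 0.02 vs lambda = 0.37.
Since |beta| <= lambda, the coefficient is set to 0.
Soft-thresholded coefficient = 0.0000.

0.0000


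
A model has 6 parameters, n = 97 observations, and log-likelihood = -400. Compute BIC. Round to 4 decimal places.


k * ln(n) = 6 * ln(97) = 6 * 4.574711 = 27.448266.
-2 * loglik = -2 * (-400) = 800.
BIC = 27.448266 + 800 = 827.448266, which rounds to 827.4483.

827.4483


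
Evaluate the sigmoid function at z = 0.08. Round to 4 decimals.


Compute exp(-0.0800) = 0.9231.
Sigmoid = 1 / (1 + 0.9231) = 1 / 1.9231 = 0.5200.

0.5200


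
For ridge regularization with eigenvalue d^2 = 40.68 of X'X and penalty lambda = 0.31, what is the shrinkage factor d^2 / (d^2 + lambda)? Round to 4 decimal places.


Denominator = d^2 + lambda = 40.68 + 0.31 = 40.9900.
Shrinkage = 40.68 / 40.9900 = 0.9924.

0.9924


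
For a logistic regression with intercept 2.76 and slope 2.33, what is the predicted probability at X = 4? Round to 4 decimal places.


z = 2.76 + 2.33 * 4 = 12.0800.
Sigmoid: P = 1 / (1 + exp(-12.0800)) = 1.0000.

1.0000


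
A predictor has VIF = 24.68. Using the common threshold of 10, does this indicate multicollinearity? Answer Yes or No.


Compare VIF = 24.68 to the threshold of 10.
24.68 >= 10, so the answer is Yes.

Yes


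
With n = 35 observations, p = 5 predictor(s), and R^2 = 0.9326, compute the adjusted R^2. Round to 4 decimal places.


Adjusted R^2 = 1 - (1 - R^2) * (n-1)/(n-p-1).
(1 - R^2) = 0.0674.
(n-1)/(n-p-1) = 34/29.
(1 - R^2) * (n-1) = 0.0674 * 34 = 2.2916.
Divide by (n-p-1): 2.2916 / 29 = 0.0790.
Adj R^2 = 1 - 0.0790 = 0.9210.

0.9210


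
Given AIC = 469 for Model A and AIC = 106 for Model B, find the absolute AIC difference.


|AIC_A - AIC_B| = |469 - 106| = 363.
Model B is preferred (lower AIC).

363


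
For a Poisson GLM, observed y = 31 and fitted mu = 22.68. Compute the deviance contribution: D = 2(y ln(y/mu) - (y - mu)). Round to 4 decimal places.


First: ln(31/22.68) = 0.312504.
Then: 31 * 0.312504 = 9.687624.
y - mu = 31 - 22.68 = 8.32.
D = 2(9.687624 - 8.32) = 2.735248, which rounds to 2.7352.

2.7352


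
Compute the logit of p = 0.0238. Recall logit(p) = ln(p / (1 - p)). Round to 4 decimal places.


1 - p = 0.9762.
p/(1-p) = 0.0244.
logit = ln(0.0244) = -3.7140.

-3.7140


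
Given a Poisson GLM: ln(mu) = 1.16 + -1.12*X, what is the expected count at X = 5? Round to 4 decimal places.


eta = 1.16 + -1.12 * 5 = -4.4400.
mu = exp(-4.4400) = 0.0118.

0.0118


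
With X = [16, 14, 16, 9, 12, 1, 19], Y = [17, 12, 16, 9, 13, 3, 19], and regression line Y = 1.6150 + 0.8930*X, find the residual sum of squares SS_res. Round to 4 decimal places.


Predicted values from Y = 1.6150 + 0.8930*X.
Residuals: [1.0970, -2.1170, 0.0970, -0.6520, 0.6690, 0.4920, 0.4180].
SSres = 6.9840.

6.9840


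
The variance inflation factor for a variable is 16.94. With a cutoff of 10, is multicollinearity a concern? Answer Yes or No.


Check: VIF = 16.94 vs threshold = 10.
Since 16.94 >= 10, the answer is Yes.

Yes


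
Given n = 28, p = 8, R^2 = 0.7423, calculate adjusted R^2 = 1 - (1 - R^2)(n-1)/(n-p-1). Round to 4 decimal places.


Plug in: Adj R^2 = 1 - (1 - 0.7423) * 27/19.
= 1 - 0.2577 * 27/19
= 1 - 6.9579 / 19
= 1 - 0.3662 = 0.6338.

0.6338


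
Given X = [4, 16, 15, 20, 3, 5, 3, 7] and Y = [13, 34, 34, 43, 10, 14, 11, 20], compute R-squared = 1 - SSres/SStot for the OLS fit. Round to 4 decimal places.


Fit the OLS line: b0 = 5.2590, b1 = 1.8757.
SSres = 5.8885.
SStot = 1141.8750.
R^2 = 1 - 5.8885/1141.8750 = 0.9948.

0.9948


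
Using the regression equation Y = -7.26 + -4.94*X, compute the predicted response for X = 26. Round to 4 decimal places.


Plug X = 26 into Y = -7.26 + -4.94*X:
Y = -7.26 + -128.4400 = -135.7000.

-135.7000


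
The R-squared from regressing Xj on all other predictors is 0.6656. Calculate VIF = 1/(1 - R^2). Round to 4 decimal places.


VIF = 1 / (1 - 0.6656).
= 1 / 0.3344 = 2.9904.

2.9904


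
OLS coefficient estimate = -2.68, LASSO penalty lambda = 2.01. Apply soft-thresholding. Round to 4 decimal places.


|beta_OLS| = 2.68.
lambda = 2.01.
Since |beta| > lambda, coefficient = sign(beta)*(|beta| - lambda) = -0.6700.
Result = -0.6700.

-0.6700


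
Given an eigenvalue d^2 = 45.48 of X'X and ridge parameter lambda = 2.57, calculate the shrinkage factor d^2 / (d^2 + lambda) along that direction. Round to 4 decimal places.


Compute the denominator: 45.48 + 2.57 = 48.0500.
Shrinkage factor = 45.48 / 48.0500 = 0.9465.

0.9465


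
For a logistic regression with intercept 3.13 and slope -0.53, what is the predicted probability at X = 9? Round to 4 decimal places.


z = 3.13 + -0.53 * 9 = -1.6400.
Sigmoid: P = 1 / (1 + exp(1.6400)) = 0.1625.

0.1625


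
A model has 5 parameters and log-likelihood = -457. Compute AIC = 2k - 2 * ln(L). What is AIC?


Compute:
2k = 2*5 = 10.
-2*loglik = -2*(-457) = 914.
AIC = 10 + 914 = 924.

924


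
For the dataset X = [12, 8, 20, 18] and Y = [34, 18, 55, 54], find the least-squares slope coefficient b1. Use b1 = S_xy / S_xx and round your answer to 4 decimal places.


The sample means are xbar = 14.5000 and ybar = 40.2500.
Compute S_xx = 91.0000 and S_xy = 289.5000.
Slope b1 = S_xy / S_xx = 289.5000 / 91.0000 = 3.1813.

3.1813


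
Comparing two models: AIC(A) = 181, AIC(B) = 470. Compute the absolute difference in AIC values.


|AIC_A - AIC_B| = |181 - 470| = 289.
Model A is preferred (lower AIC).

289


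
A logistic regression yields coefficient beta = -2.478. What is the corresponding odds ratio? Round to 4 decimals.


Odds ratio = exp(beta) = exp(-2.478).
= 0.0839.

0.0839


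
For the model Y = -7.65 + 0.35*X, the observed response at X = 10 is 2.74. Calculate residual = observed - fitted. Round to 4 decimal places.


Fitted value at X = 10 is yhat = -7.65 + 0.35*10 = -4.1500.
Residual = 2.74 - -4.1500 = 6.8900.

6.8900


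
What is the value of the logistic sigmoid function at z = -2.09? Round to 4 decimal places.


exp(2.0900) = 8.0849.
1 + exp(-z) = 9.0849.
sigmoid = 1/9.0849 = 0.1101.

0.1101


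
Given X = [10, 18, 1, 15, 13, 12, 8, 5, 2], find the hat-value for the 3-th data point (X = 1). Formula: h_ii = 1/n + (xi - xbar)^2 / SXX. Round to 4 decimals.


n = 9, xbar = 9.3333.
SXX = sum((xi - xbar)^2) = 272.0000.
h = 1/9 + (1 - 9.3333)^2 / 272.0000 = 0.3664.

0.3664


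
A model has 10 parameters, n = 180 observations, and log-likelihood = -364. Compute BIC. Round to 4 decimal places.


ln(180) = 5.192957.
k * ln(n) = 10 * 5.192957 = 51.929570.
-2L = 728.
BIC = 51.929570 + 728 = 779.929570, which rounds to 779.9296.

779.9296


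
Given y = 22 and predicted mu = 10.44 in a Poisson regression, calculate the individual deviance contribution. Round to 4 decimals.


First: ln(22/10.44) = 0.745398.
Then: 22 * 0.745398 = 16.398756.
y - mu = 22 - 10.44 = 11.56.
D = 2(16.398756 - 11.56) = 9.677512, which rounds to 9.6775.

9.6775


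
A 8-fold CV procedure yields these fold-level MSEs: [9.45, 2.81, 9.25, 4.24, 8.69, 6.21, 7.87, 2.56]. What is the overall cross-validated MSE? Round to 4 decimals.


Sum of fold MSEs = 51.0800.
Average = 51.0800 / 8 = 6.3850.

6.3850


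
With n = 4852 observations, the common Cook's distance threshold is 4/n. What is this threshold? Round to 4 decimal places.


Using the rule of thumb:
Threshold = 4 / 4852 = 0.0008.

0.0008


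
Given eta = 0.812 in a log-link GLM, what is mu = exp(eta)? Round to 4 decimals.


mu = exp(eta) = exp(0.812).
= 2.2524.

2.2524


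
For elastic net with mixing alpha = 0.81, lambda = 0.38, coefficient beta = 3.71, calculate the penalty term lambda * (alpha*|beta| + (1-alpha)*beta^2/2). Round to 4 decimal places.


alpha * |beta| = 0.81 * 3.71 = 3.0051.
(1-alpha) * beta^2/2 = 0.19 * 13.7641/2 = 1.3076.
Total = 0.38 * (3.0051 + 1.3076) = 1.6388.

1.6388


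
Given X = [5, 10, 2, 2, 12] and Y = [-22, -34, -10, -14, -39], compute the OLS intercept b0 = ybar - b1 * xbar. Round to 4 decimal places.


First find the slope: b1 = -2.6910.
Means: xbar = 6.2000, ybar = -23.8000.
b0 = ybar - b1 * xbar = -23.8000 - -2.6910 * 6.2000 = -7.1156.

-7.1156


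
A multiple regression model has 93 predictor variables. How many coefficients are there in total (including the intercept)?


Total coefficients = number of predictors + 1 (for the intercept).
= 93 + 1 = 94.

94


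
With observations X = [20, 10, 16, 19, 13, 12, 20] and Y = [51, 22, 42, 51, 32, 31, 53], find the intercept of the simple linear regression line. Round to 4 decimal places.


Compute b1 = 2.9338 from the OLS formula.
With xbar = 15.7143 and ybar = 40.2857, the intercept is:
b0 = 40.2857 - 2.9338 * 15.7143 = -5.8169.

-5.8169


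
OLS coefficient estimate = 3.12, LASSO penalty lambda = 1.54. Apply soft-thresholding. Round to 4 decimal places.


Absolute value: |3.12| = 3.12.
Compare to lambda = 1.54.
Since |beta| > lambda, coefficient = sign(beta)*(|beta| - lambda) = 1.5800.

1.5800


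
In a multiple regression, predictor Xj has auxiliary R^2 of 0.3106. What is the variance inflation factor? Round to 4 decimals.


Denominator: 1 - 0.3106 = 0.6894.
VIF = 1 / 0.6894 = 1.4505.

1.4505


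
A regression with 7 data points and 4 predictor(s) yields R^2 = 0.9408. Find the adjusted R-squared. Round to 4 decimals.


Plug in: Adj R^2 = 1 - (1 - 0.9408) * 6/2.
= 1 - 0.0592 * 6/2
= 1 - 0.3552 / 2
= 1 - 0.1776 = 0.8224.

0.8224


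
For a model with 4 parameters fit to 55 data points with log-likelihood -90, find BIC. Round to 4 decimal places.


k * ln(n) = 4 * ln(55) = 4 * 4.007333 = 16.029332.
-2 * loglik = -2 * (-90) = 180.
BIC = 16.029332 + 180 = 196.029332, which rounds to 196.0293.

196.0293


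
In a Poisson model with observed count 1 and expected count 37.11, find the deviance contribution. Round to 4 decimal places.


First: ln(1/37.11) = -3.613886.
Then: 1 * -3.613886 = -3.613886.
y - mu = 1 - 37.11 = -36.11.
D = 2(-3.613886 - -36.11) = 64.992228, which rounds to 64.9922.

64.9922


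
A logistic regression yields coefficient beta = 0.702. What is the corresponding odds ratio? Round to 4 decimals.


The odds ratio is computed as:
OR = e^(0.702) = 2.0178.

2.0178


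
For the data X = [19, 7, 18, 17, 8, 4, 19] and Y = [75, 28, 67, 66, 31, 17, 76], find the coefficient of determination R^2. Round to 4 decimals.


After computing the OLS fit (b0=1.0157, b1=3.8358):
SSres = 15.9826, SStot = 3765.7143.
R^2 = 1 - 15.9826/3765.7143 = 0.9958.

0.9958


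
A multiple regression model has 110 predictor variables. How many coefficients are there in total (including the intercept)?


Each predictor gets one coefficient, plus one intercept.
Total parameters = 110 + 1 = 111.

111


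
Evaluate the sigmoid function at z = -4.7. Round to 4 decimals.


exp(4.7000) = 109.9472.
1 + exp(-z) = 110.9472.
sigmoid = 1/110.9472 = 0.0090.

0.0090


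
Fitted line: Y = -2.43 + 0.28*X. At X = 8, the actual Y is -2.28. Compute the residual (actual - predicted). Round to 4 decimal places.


Compute yhat = -2.43 + (0.28)(8) = -0.1900.
Residual = actual - predicted = -2.28 - -0.1900 = -2.0900.

-2.0900


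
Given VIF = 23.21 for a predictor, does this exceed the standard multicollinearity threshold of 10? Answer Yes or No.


Check: VIF = 23.21 vs threshold = 10.
Since 23.21 >= 10, the answer is Yes.

Yes


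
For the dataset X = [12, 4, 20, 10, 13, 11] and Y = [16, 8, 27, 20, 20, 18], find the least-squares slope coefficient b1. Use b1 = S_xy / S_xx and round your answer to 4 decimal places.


First compute the means: xbar = 11.6667, ybar = 18.1667.
Then S_xx = sum((xi - xbar)^2) = 133.3333.
S_xy = sum((xi - xbar)(yi - ybar)) = 150.3333.
b1 = S_xy / S_xx = 150.3333 / 133.3333 = 1.1275.

1.1275


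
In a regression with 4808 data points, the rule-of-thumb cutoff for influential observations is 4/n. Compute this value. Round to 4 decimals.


Using the rule of thumb:
Threshold = 4 / 4808 = 0.0008.

0.0008


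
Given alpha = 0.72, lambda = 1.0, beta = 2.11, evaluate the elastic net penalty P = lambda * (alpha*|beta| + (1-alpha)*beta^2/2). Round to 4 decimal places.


L1 component = 0.72 * |2.11| = 1.5192.
L2 component = 0.28 * 2.11^2 / 2 = 0.6233.
Penalty = 1.0 * (1.5192 + 0.6233) = 1.0 * 2.1425 = 2.1425.

2.1425


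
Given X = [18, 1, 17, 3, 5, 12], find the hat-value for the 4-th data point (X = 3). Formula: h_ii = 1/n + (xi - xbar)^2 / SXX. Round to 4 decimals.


Mean of X: xbar = 9.3333.
SXX = 269.3333.
For X = 3: h = 1/6 + (3 - 9.3333)^2/269.3333 = 0.3156.

0.3156


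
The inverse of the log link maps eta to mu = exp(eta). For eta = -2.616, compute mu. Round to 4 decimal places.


Apply the inverse link:
mu = e^-2.616 = 0.0731.

0.0731


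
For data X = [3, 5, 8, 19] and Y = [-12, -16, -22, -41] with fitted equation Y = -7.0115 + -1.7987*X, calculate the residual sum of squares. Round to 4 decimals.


Compute predicted values, then residuals = yi - yhat_i.
Residuals: [0.4076, 0.0050, -0.5989, 0.1868].
SSres = sum(residual^2) = 0.5597.

0.5597


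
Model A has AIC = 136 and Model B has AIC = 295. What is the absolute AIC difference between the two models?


|AIC_A - AIC_B| = |136 - 295| = 159.
Model A is preferred (lower AIC).

159


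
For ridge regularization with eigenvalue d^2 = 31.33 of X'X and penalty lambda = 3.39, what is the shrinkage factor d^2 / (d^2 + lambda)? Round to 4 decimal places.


Compute the denominator: 31.33 + 3.39 = 34.7200.
Shrinkage factor = 31.33 / 34.7200 = 0.9024.

0.9024


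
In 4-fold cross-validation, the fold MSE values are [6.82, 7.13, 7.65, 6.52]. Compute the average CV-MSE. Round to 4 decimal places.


Add all fold MSEs: 28.1200.
Divide by k = 4: 28.1200/4 = 7.0300.

7.0300


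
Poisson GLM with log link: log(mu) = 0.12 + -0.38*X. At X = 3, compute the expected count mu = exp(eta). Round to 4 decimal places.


Compute eta = 0.12 + -0.38 * 3 = -1.0200.
Apply inverse link: mu = e^-1.0200 = 0.3606.

0.3606


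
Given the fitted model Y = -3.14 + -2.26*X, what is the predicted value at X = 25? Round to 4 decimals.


Plug X = 25 into Y = -3.14 + -2.26*X:
Y = -3.14 + -56.5000 = -59.6400.

-59.6400


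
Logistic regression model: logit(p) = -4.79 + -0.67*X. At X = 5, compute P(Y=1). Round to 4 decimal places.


z = -4.79 + -0.67 * 5 = -8.1400.
Sigmoid: P = 1 / (1 + exp(8.1400)) = 0.0003.

0.0003


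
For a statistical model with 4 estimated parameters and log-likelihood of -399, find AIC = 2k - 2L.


AIC = 2k - 2*loglik = 2(4) - 2(-399).
= 8 + 798 = 806.

806


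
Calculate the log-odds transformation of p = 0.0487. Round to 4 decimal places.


The odds are p/(1-p) = 0.0487 / 0.9513 = 0.0512.
logit(p) = ln(0.0512) = -2.9722.

-2.9722


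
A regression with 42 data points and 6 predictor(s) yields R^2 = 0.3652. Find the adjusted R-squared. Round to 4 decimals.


Adjusted R^2 = 1 - (1 - R^2) * (n-1)/(n-p-1).
(1 - R^2) = 0.6348.
(n-1)/(n-p-1) = 41/35.
(1 - R^2) * (n-1) = 0.6348 * 41 = 26.0268.
Divide by (n-p-1): 26.0268 / 35 = 0.7436.
Adj R^2 = 1 - 0.7436 = 0.2564.

0.2564


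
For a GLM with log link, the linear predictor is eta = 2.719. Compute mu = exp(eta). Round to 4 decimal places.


Apply the inverse link:
mu = e^2.719 = 15.1651.

15.1651


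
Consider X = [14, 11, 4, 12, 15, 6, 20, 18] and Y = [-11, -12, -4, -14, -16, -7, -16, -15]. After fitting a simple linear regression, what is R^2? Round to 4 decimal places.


After computing the OLS fit (b0=-2.7653, b1=-0.7288):
SSres = 22.2795, SStot = 134.8750.
R^2 = 1 - 22.2795/134.8750 = 0.8348.

0.8348


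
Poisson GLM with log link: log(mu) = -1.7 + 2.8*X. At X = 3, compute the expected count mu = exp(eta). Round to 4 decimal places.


Linear predictor: eta = -1.7 + (2.8)(3) = 6.7000.
Expected count: mu = exp(6.7000) = 812.4058.

812.4058


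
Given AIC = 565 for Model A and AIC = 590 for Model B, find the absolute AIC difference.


Absolute difference = |565 - 590| = 25.
The model with lower AIC (A) is preferred.

25


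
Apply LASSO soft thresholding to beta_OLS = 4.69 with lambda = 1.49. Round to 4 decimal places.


|beta_OLS| = 4.69.
lambda = 1.49.
Since |beta| > lambda, coefficient = sign(beta)*(|beta| - lambda) = 3.2000.
Result = 3.2000.

3.2000


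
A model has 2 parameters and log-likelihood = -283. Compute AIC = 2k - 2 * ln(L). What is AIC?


AIC = 2k - 2*loglik = 2(2) - 2(-283).
= 4 + 566 = 570.

570


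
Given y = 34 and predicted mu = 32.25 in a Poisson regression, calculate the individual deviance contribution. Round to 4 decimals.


y/mu = 34/32.25 = 1.054264 (approx.), and ln(34/32.25) = 0.052842.
y * ln(y/mu) = 34 * 0.052842 = 1.796628.
y - mu = 1.75.
D = 2 * (1.796628 - 1.75) = 0.093256, which rounds to 0.0933.

0.0933


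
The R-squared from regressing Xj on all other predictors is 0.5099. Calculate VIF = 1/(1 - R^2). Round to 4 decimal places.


Denominator: 1 - 0.5099 = 0.4901.
VIF = 1 / 0.4901 = 2.0404.

2.0404


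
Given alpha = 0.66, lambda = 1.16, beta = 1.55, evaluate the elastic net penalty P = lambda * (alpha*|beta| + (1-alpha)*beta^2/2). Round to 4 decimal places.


alpha * |beta| = 0.66 * 1.55 = 1.0230.
(1-alpha) * beta^2/2 = 0.34 * 2.4025/2 = 0.4084.
Total = 1.16 * (1.0230 + 0.4084) = 1.6605.

1.6605


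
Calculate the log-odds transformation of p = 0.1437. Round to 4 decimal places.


Compute the odds: 0.1437/0.8563 = 0.1678.
Take the natural log: ln(0.1678) = -1.7849.

-1.7849


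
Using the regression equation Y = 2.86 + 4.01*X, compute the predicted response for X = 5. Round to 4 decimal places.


Predicted value:
Y = 2.86 + (4.01)(5) = 2.86 + 20.0500 = 22.9100.

22.9100


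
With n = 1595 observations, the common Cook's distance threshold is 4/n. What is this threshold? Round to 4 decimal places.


The threshold is 4/n.
4/1595 = 0.0025.

0.0025


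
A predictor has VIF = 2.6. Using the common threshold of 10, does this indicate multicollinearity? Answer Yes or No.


The threshold is 10.
VIF = 2.6 is < 10.
Multicollinearity indication: No.

No


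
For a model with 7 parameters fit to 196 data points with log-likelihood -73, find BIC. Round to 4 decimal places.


k * ln(n) = 7 * ln(196) = 7 * 5.278115 = 36.946805.
-2 * loglik = -2 * (-73) = 146.
BIC = 36.946805 + 146 = 182.946805, which rounds to 182.9468.

182.9468


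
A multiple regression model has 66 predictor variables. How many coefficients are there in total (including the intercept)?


Including the intercept, the model has 66 predictor coefficients + 1 intercept.
Total = 67.

67


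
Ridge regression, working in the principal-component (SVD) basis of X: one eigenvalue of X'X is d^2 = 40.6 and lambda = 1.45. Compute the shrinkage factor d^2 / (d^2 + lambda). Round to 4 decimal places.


Denominator = d^2 + lambda = 40.6 + 1.45 = 42.0500.
Shrinkage = 40.6 / 42.0500 = 0.9655.

0.9655


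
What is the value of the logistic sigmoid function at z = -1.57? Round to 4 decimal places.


exp(1.5700) = 4.8066.
1 + exp(-z) = 5.8066.
sigmoid = 1/5.8066 = 0.1722.

0.1722


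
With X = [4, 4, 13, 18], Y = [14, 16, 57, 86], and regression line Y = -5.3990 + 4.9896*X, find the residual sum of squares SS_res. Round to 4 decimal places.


For each point, residual = actual - predicted.
Residuals: [-0.5594, 1.4406, -2.4658, 1.5862].
Sum of squared residuals = 10.9845.

10.9845


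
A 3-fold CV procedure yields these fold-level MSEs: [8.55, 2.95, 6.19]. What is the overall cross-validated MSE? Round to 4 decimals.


Sum of fold MSEs = 17.6900.
Average = 17.6900 / 3 = 5.8967.

5.8967


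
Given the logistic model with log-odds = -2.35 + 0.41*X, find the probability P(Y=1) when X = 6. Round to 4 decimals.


z = -2.35 + 0.41 * 6 = 0.1100.
Sigmoid: P = 1 / (1 + exp(-0.1100)) = 0.5275.

0.5275


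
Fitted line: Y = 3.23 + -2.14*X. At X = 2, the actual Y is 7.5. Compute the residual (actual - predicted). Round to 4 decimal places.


Compute yhat = 3.23 + (-2.14)(2) = -1.0500.
Residual = actual - predicted = 7.5 - -1.0500 = 8.5500.

8.5500


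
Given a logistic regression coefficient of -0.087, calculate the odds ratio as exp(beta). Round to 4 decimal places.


The odds ratio is computed as:
OR = e^(-0.087) = 0.9167.

0.9167


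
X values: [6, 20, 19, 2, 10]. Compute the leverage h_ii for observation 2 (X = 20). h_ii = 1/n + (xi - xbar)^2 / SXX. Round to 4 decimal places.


n = 5, xbar = 11.4000.
SXX = sum((xi - xbar)^2) = 251.2000.
h = 1/5 + (20 - 11.4000)^2 / 251.2000 = 0.4944.

0.4944


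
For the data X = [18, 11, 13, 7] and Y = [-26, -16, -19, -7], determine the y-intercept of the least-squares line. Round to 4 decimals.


Compute b1 = -1.7052 from the OLS formula.
With xbar = 12.2500 and ybar = -17.0000, the intercept is:
b0 = -17.0000 - -1.7052 * 12.2500 = 3.8884.

3.8884


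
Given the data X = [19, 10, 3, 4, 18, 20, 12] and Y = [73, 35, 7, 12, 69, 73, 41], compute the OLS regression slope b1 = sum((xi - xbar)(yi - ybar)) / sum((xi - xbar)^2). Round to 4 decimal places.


The sample means are xbar = 12.2857 and ybar = 44.2857.
Compute S_xx = 297.4286 and S_xy = 1191.4286.
Slope b1 = S_xy / S_xx = 1191.4286 / 297.4286 = 4.0058.

4.0058


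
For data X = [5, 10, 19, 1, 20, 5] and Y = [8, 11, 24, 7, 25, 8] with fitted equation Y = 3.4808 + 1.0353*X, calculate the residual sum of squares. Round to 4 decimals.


Compute predicted values, then residuals = yi - yhat_i.
Residuals: [-0.6573, -2.8338, 0.8485, 2.4839, 0.8132, -0.6573].
SSres = sum(residual^2) = 16.4455.

16.4455


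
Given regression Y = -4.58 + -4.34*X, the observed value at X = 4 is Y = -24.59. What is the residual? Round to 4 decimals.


Fitted value at X = 4 is yhat = -4.58 + -4.34*4 = -21.9400.
Residual = -24.59 - -21.9400 = -2.6500.

-2.6500


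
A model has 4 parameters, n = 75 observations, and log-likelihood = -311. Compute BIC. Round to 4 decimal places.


Compute k*ln(n) = 4*ln(75) = 4*4.317488 = 17.269952.
Then -2*loglik = 622.
BIC = 17.269952 + 622 = 639.269952, which rounds to 639.2700.

639.2700


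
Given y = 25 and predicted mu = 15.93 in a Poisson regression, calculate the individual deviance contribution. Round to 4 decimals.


First: ln(25/15.93) = 0.450672.
Then: 25 * 0.450672 = 11.266800.
y - mu = 25 - 15.93 = 9.07.
D = 2(11.266800 - 9.07) = 4.393600, which rounds to 4.3936.

4.3936
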